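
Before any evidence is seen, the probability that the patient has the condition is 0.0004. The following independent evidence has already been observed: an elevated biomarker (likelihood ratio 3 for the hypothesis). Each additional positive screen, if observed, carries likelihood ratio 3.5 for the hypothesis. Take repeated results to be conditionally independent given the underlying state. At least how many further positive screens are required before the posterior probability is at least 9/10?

Prior odds = 0.0004/0.9996 = 1/2499.
Bayes factor of the evidence already in hand = 3.
Odds after that evidence = (1/2499) × 3 = 1/833.
Target odds = 0.9/0.1 = 9.
Need 3.5ⁿ ≥ 9 ÷ (1/833) = 7497.
3.5⁷ = 823543/128 falls short of 7497 but 3.5⁸ = 5764801/256 reaches it, so n = 8.

8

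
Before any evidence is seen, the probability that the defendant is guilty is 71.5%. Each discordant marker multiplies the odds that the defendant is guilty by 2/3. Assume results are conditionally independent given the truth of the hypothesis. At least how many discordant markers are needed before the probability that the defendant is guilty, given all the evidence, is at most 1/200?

Prior odds: 0.715 ÷ 0.285 = 143/57.
Likelihood ratio per discordant marker = 2/3.
Target odds: 0.005 ÷ 0.995 = 1/199.
Require (2/3)ⁿ ≤ 1/199 ÷ (143/57) = 57/28457.
(2/3)¹⁵ = 32768/14348907 is still above 57/28457 but (2/3)¹⁶ = 65536/43046721 is at or below it, so n = 16.

16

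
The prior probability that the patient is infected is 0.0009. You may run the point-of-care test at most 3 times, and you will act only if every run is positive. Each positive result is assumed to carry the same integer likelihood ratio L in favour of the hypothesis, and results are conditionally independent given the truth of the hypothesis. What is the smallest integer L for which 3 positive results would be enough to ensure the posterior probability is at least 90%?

22

Prior odds = 0.0009/0.9991 = 9/9991.
Target odds = 0.9/0.1 = 9.
Need L³ ≥ 9 ÷ (9/9991) = 9991.
21³ = 9261 < 9991 ≤ 10648 = 22³, so L = 22.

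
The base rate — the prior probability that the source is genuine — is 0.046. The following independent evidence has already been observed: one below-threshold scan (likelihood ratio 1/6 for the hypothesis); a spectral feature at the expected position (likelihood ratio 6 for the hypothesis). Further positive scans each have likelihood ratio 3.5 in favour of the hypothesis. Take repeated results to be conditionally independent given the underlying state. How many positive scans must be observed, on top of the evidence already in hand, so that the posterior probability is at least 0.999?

8

Prior odds = 0.046/0.954 = 23/477.
Combined Bayes factor of the evidence already in hand = (1/6) × 6 = 1.
Odds after that evidence = (23/477) × 1 = 23/477.
Target odds = 0.999/0.001 = 999.
Need 3.5ⁿ ≥ 999 ÷ (23/477) = 476523/23.
3.5⁷ = 823543/128 falls short of 476523/23 but 3.5⁸ = 5764801/256 reaches it, so n = 8.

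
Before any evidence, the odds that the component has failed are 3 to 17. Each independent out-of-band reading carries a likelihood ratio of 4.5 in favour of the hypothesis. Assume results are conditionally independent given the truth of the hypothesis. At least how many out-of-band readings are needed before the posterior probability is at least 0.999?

6

Prior odds = 3/17.
Likelihood ratio per out-of-band reading = 4.5.
Target odds: 0.999 ÷ 0.001 = 999.
Need (3/17) × 4.5ⁿ ≥ 999, i.e. 4.5ⁿ ≥ 5661.
4.5⁵ = 1845.28125 falls short of 5661 but 4.5⁶ = 8303.765625 reaches it, so n = 6.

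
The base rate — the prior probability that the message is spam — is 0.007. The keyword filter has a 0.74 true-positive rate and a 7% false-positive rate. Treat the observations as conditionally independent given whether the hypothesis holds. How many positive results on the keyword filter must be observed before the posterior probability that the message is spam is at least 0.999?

Prior odds: 0.007 ÷ 0.993 = 7/993.
Likelihood ratio of a positive result = 0.74/0.07 = 74/7.
Target posterior odds = 0.999/0.001 = 999.
Need (7/993) × (74/7)ⁿ ≥ 999, i.e. (74/7)ⁿ ≥ 992007/7.
(74/7)⁵ ≈132029 falls short of 992007/7 but (74/7)⁶ ≈1.39573e+06 reaches it, so n = 6.

6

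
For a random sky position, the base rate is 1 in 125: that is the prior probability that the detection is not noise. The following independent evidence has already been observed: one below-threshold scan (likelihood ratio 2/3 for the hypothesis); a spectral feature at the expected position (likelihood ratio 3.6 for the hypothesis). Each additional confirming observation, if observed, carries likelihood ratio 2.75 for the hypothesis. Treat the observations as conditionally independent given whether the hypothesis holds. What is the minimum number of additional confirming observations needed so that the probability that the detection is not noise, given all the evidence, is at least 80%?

6

Prior odds = 0.008/0.992 = 1/124.
Combined Bayes factor of the evidence already in hand = (2/3) × 3.6 = 2.4.
Odds after that evidence = (1/124) × 2.4 = 3/155.
Target odds = 0.8/0.2 = 4.
Need 2.75ⁿ ≥ 4 ÷ (3/155) = 620/3.
2.75⁵ = 161051/1024 falls short of 620/3 but 2.75⁶ = 1771561/4096 reaches it, so n = 6.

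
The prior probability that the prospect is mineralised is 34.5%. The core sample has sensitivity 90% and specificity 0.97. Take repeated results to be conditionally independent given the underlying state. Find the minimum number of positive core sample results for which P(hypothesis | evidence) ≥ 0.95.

Prior odds = 0.345/0.655 = 69/131.
False-positive rate = 1 − 0.97 = 0.03; likelihood ratio of a positive = 0.9/0.03 = 30.
Target posterior odds = 0.95/0.05 = 19.
Require 30ⁿ ≥ 19 ÷ (69/131) = 2489/69.
30¹ = 30 falls short of 2489/69 but 30² = 900 reaches it, so n = 2.

2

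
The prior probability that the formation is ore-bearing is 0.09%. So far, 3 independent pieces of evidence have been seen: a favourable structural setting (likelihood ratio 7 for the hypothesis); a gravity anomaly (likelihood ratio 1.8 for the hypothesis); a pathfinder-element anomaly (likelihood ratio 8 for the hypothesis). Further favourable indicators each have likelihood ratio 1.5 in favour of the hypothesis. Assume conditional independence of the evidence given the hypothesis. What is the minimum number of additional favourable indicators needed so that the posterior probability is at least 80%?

Prior odds = 0.0009/0.9991 = 9/9991.
Combined Bayes factor of the evidence already in hand = 7 × 1.8 × 8 = 100.8.
Odds after that evidence = (9/9991) × 100.8 = 4536/49955.
Target odds = 0.8/0.2 = 4.
Need 1.5ⁿ ≥ 4 ÷ (4536/49955) = 49955/1134.
1.5⁹ = 19683/512 falls short of 49955/1134 but 1.5¹⁰ = 59049/1024 reaches it, so n = 10.

10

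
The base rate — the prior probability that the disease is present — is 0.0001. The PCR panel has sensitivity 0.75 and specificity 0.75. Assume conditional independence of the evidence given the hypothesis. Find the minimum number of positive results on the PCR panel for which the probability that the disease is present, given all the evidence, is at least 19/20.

Prior odds = 0.0001/0.9999 = 1/9999.
False-positive rate = 1 − 0.75 = 0.25; likelihood ratio of a positive = 0.75/0.25 = 3.
Target posterior odds = 0.95/0.05 = 19.
Need (1/9999) × 3ⁿ ≥ 19, i.e. 3ⁿ ≥ 189981.
3¹¹ = 177147 falls short of 189981 but 3¹² = 531441 reaches it, so n = 12.

12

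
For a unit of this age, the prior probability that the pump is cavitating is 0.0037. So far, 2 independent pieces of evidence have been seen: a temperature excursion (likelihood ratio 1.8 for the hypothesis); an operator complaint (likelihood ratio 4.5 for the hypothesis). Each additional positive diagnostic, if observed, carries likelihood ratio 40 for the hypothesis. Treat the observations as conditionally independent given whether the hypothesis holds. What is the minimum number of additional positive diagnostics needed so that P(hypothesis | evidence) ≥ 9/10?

Prior odds = 0.0037/0.9963 = 37/9963.
Combined Bayes factor of the evidence already in hand = 1.8 × 4.5 = 8.1.
Odds after that evidence = (37/9963) × 8.1 = 37/1230.
Target odds = 0.9/0.1 = 9.
Need 40ⁿ ≥ 9 ÷ (37/1230) = 11070/37.
40¹ = 40 falls short of 11070/37 but 40² = 1600 reaches it, so n = 2.

2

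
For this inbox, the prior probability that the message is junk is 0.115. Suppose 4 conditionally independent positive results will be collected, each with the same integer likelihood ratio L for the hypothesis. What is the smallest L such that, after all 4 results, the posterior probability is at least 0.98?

5

Prior odds = 0.115/0.885 = 23/177.
Target odds = 0.98/0.02 = 49.
Need L⁴ ≥ 49 ÷ (23/177) = 8673/23.
4⁴ = 256 < 8673/23 ≤ 625 = 5⁴, so L = 5.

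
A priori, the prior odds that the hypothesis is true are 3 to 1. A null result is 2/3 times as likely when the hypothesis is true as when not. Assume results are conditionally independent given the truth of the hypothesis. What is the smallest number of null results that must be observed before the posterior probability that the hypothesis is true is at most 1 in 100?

Prior odds = 3.
Likelihood ratio per null result = 2/3.
Target posterior odds = 0.01/0.99 = 1/99.
Require (2/3)ⁿ ≤ 1/99 ÷ 3 = 1/297.
(2/3)¹⁴ = 16384/4782969 is still above 1/297 but (2/3)¹⁵ = 32768/14348907 is at or below it, so n = 15.

15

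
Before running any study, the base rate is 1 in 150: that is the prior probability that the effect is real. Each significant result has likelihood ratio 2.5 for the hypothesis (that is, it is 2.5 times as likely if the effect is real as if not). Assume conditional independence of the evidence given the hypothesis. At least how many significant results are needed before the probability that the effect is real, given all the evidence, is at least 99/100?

Prior odds = (1/150)/(149/150) = 1/149.
Likelihood ratio per significant result = 2.5.
Target posterior odds = 0.99/0.01 = 99.
Require 2.5ⁿ ≥ 99 ÷ (1/149) = 14751.
2.5¹⁰ = 9765625/1024 falls short of 14751 but 2.5¹¹ = 48828125/2048 reaches it, so n = 11.

11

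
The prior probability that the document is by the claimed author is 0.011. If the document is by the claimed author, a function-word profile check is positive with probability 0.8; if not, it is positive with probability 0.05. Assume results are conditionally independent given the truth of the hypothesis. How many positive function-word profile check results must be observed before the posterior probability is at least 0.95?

3

Prior odds = 0.011/0.989 = 11/989.
Likelihood ratio of a positive = 0.8/0.05 = 16.
Target posterior odds = 0.95/0.05 = 19.
Need (11/989) × 16ⁿ ≥ 19, i.e. 16ⁿ ≥ 18791/11.
16² = 256 falls short of 18791/11 but 16³ = 4096 reaches it, so n = 3.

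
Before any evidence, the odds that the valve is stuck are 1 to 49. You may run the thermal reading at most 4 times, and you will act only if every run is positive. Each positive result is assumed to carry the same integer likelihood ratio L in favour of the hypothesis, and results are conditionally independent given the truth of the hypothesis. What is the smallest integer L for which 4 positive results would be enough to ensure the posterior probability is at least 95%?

Prior odds = 1/49.
Target odds = 0.95/0.05 = 19.
Need L⁴ ≥ 19 ÷ (1/49) = 931.
5⁴ = 625 < 931 ≤ 1296 = 6⁴, so L = 6.

6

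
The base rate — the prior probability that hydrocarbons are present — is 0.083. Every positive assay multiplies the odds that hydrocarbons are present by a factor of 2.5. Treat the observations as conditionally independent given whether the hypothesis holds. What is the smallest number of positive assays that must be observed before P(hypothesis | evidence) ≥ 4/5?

5

Prior odds = 0.083/0.917 = 83/917.
Likelihood ratio per positive assay = 2.5.
Target posterior odds = 0.8/0.2 = 4.
Require 2.5ⁿ ≥ 4 ÷ (83/917) = 3668/83.
2.5⁴ = 39.0625 falls short of 3668/83 but 2.5⁵ = 97.65625 reaches it, so n = 5.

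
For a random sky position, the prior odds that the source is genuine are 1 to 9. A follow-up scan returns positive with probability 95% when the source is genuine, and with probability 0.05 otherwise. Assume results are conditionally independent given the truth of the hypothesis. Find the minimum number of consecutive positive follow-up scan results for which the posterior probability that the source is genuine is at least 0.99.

Prior odds = 1/9.
Likelihood ratio of a positive result = 0.95/0.05 = 19.
Target posterior odds = 0.99/0.01 = 99.
Require 19ⁿ ≥ 99 ÷ (1/9) = 891.
19² = 361 falls short of 891 but 19³ = 6859 reaches it, so n = 3.

3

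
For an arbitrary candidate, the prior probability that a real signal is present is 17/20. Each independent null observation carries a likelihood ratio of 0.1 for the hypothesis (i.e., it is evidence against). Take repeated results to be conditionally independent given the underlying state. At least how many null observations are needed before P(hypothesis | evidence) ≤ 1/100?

Prior odds: 0.85 ÷ 0.15 = 17/3.
Likelihood ratio per null observation = 0.1.
Target posterior odds = 0.01/0.99 = 1/99.
Need (17/3) × 0.1ⁿ ≤ 1/99, i.e. 0.1ⁿ ≤ 1/561.
0.1² = 0.01 is still above 1/561 but 0.1³ = 0.001 is at or below it, so n = 3.

3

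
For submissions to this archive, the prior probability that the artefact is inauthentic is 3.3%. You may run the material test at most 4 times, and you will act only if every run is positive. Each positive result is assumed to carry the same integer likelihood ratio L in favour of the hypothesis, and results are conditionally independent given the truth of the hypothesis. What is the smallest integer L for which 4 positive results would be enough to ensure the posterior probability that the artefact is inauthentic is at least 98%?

Prior odds = 0.033/0.967 = 33/967.
Target odds = 0.98/0.02 = 49.
Need L⁴ ≥ 49 ÷ (33/967) = 47383/33.
6⁴ = 1296 < 47383/33 ≤ 2401 = 7⁴, so L = 7.

7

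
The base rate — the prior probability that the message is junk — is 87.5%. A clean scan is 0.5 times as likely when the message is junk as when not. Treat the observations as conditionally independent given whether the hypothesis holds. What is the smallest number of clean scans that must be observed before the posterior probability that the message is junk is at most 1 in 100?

10

Prior odds = 0.875/0.125 = 7.
Likelihood ratio per clean scan = 0.5.
Target posterior odds = 0.01/0.99 = 1/99.
Require 0.5ⁿ ≤ 1/99 ÷ 7 = 1/693.
0.5⁹ = 0.001953125 is still above 1/693 but 0.5¹⁰ = 1/1024 is at or below it, so n = 10.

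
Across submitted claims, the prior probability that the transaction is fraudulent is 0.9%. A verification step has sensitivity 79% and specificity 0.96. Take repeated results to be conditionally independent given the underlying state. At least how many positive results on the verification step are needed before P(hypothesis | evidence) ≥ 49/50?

3

Prior odds = 0.009/0.991 = 9/991.
False-positive rate = 1 − 0.96 = 0.04; likelihood ratio of a positive = 0.79/0.04 = 19.75.
Target posterior odds = 0.98/0.02 = 49.
Require 19.75ⁿ ≥ 49 ÷ (9/991) = 48559/9.
19.75² = 390.0625 falls short of 48559/9 but 19.75³ = 7703.734375 reaches it, so n = 3.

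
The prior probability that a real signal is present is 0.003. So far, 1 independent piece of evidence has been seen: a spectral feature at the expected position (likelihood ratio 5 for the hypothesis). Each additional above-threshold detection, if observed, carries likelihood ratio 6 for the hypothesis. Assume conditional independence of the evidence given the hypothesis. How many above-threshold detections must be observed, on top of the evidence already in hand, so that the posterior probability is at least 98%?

Prior odds = 0.003/0.997 = 3/997.
Bayes factor of the evidence already in hand = 5.
Odds after that evidence = (3/997) × 5 = 15/997.
Target odds = 0.98/0.02 = 49.
Need 6ⁿ ≥ 49 ÷ (15/997) = 48853/15.
6⁴ = 1296 falls short of 48853/15 but 6⁵ = 7776 reaches it, so n = 5.

5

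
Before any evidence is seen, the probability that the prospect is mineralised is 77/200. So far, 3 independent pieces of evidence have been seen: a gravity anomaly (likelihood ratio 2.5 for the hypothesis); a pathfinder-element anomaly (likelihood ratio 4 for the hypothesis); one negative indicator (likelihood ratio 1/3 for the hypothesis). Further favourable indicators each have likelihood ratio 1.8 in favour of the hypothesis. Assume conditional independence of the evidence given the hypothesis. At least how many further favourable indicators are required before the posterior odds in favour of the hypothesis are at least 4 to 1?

Prior odds = 0.385/0.615 = 77/123.
Combined Bayes factor of the evidence already in hand = 2.5 × 4 × (1/3) = 10/3.
Odds after that evidence = (77/123) × 10/3 = 770/369.
Target odds = 4.
Need 1.8ⁿ ≥ 4 ÷ (770/369) = 738/385.
1.8¹ = 1.8 falls short of 738/385 but 1.8² = 3.24 reaches it, so n = 2.

2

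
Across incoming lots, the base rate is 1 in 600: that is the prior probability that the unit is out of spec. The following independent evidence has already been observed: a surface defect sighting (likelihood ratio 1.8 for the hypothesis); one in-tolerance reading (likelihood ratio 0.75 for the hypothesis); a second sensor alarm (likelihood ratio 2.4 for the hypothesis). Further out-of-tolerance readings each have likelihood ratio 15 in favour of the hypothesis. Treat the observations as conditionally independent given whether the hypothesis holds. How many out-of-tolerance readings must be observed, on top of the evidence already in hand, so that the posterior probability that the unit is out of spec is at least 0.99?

4

Prior odds = (1/600)/(599/600) = 1/599.
Combined Bayes factor of the evidence already in hand = 1.8 × 0.75 × 2.4 = 3.24.
Odds after that evidence = (1/599) × 3.24 = 81/14975.
Target odds = 0.99/0.01 = 99.
Need 15ⁿ ≥ 99 ÷ (81/14975) = 164725/9.
15³ = 3375 falls short of 164725/9 but 15⁴ = 50625 reaches it, so n = 4.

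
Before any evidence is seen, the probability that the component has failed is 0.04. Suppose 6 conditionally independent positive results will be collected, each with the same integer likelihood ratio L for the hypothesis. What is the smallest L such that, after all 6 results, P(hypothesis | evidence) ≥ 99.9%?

Prior odds = 0.04/0.96 = 1/24.
Target odds = 0.999/0.001 = 999.
Need L⁶ ≥ 999 ÷ (1/24) = 23976.
5⁶ = 15625 < 23976 ≤ 46656 = 6⁶, so L = 6.

6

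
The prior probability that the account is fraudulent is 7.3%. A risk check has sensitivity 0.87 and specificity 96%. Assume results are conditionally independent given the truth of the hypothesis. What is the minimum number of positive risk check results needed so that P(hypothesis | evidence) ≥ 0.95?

2

Prior odds: 0.073 ÷ 0.927 = 73/927.
False-positive rate = 1 − 0.96 = 0.04; likelihood ratio of a positive = 0.87/0.04 = 21.75.
Target odds: 0.95 ÷ 0.05 = 19.
Need (73/927) × 21.75ⁿ ≥ 19, i.e. 21.75ⁿ ≥ 17613/73.
21.75¹ = 21.75 falls short of 17613/73 but 21.75² = 473.0625 reaches it, so n = 2.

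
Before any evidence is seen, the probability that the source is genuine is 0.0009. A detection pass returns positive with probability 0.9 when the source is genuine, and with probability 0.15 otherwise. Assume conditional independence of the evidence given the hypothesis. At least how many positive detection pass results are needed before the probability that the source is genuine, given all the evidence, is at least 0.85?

5

Prior odds = 0.0009/0.9991 = 9/9991.
Likelihood ratio of a positive result = 0.9/0.15 = 6.
Target posterior odds = 0.85/0.15 = 17/3.
Need (9/9991) × 6ⁿ ≥ 17/3, i.e. 6ⁿ ≥ 169847/27.
6⁴ = 1296 falls short of 169847/27 but 6⁵ = 7776 reaches it, so n = 5.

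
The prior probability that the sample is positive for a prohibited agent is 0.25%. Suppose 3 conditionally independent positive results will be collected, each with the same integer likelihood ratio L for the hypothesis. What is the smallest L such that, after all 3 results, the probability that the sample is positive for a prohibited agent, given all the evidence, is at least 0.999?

Prior odds = 0.0025/0.9975 = 1/399.
Target odds = 0.999/0.001 = 999.
Need L³ ≥ 999 ÷ (1/399) = 398601.
73³ = 389017 < 398601 ≤ 405224 = 74³, so L = 74.

74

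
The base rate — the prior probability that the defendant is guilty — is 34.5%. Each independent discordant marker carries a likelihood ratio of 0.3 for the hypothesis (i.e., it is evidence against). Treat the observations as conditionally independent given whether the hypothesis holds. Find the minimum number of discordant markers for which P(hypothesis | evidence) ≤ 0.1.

Prior odds = 0.345/0.655 = 69/131.
Likelihood ratio per discordant marker = 0.3.
Target posterior odds = 0.1/0.9 = 1/9.
Require 0.3ⁿ ≤ 1/9 ÷ (69/131) = 131/621.
0.3¹ = 0.3 is still above 131/621 but 0.3² = 0.09 is at or below it, so n = 2.

2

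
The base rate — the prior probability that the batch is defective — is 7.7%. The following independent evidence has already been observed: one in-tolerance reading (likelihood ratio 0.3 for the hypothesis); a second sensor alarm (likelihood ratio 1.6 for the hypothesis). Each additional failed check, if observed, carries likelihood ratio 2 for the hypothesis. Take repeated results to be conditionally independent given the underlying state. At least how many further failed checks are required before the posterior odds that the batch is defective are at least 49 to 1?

Prior odds = 0.077/0.923 = 77/923.
Combined Bayes factor of the evidence already in hand = 0.3 × 1.6 = 0.48.
Odds after that evidence = (77/923) × 0.48 = 924/23075.
Target odds = 49.
Need 2ⁿ ≥ 49 ÷ (924/23075) = 161525/132.
2¹⁰ = 1024 falls short of 161525/132 but 2¹¹ = 2048 reaches it, so n = 11.

11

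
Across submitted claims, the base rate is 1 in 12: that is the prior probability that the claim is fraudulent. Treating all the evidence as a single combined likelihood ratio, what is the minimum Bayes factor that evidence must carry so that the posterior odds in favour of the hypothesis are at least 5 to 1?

55

Prior odds = (1/12)/(11/12) = 1/11.
Target odds = 5.
Required Bayes factor = 5 ÷ (1/11) = 55.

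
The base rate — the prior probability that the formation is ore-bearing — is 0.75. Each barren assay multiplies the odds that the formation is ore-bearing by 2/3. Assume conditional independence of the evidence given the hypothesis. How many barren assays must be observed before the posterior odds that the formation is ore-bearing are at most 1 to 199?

Prior odds: 0.75 ÷ 0.25 = 3.
Likelihood ratio per barren assay = 2/3.
Target odds = 1/199.
Need 3 × (2/3)ⁿ ≤ 1/199, i.e. (2/3)ⁿ ≤ 1/597.
(2/3)¹⁵ = 32768/14348907 is still above 1/597 but (2/3)¹⁶ = 65536/43046721 is at or below it, so n = 16.

16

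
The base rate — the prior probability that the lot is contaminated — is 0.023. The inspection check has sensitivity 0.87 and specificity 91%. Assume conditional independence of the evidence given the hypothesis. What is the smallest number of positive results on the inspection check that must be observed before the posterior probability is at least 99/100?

Prior odds = 0.023/0.977 = 23/977.
False-positive rate = 1 − 0.91 = 0.09; likelihood ratio of a positive = 0.87/0.09 = 29/3.
Target posterior odds = 0.99/0.01 = 99.
Need (23/977) × (29/3)ⁿ ≥ 99, i.e. (29/3)ⁿ ≥ 96723/23.
(29/3)³ = 24389/27 falls short of 96723/23 but (29/3)⁴ = 707281/81 reaches it, so n = 4.

4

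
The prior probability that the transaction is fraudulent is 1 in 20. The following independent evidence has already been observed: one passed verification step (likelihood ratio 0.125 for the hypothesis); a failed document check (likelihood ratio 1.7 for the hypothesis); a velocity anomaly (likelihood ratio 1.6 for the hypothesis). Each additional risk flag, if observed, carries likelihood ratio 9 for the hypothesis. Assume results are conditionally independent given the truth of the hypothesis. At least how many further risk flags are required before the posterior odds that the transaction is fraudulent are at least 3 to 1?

3

Prior odds = 0.05/0.95 = 1/19.
Combined Bayes factor of the evidence already in hand = 0.125 × 1.7 × 1.6 = 0.34.
Odds after that evidence = (1/19) × 0.34 = 17/950.
Target odds = 3.
Need 9ⁿ ≥ 3 ÷ (17/950) = 2850/17.
9² = 81 falls short of 2850/17 but 9³ = 729 reaches it, so n = 3.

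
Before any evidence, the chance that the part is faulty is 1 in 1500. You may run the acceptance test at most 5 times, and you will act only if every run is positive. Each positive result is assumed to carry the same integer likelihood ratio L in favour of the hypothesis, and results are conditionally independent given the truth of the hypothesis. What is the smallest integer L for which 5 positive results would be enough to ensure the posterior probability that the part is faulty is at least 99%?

Prior odds = (1/1500)/(1499/1500) = 1/1499.
Target odds = 0.99/0.01 = 99.
Need L⁵ ≥ 99 ÷ (1/1499) = 148401.
10⁵ = 100000 < 148401 ≤ 161051 = 11⁵, so L = 11.

11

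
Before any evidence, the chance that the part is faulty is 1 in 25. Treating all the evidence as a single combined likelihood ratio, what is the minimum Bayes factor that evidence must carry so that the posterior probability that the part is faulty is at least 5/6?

Prior odds = 0.04/0.96 = 1/24.
Target odds = (5/6)/(1/6) = 5.
Required Bayes factor = 5 ÷ (1/24) = 120.

120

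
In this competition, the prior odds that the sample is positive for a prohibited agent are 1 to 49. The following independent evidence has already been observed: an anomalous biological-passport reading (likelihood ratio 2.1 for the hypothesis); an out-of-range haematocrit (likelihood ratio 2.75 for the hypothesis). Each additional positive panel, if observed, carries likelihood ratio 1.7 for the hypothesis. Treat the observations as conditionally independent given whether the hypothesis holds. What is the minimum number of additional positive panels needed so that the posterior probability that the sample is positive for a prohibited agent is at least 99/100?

Prior odds = 1/49.
Combined Bayes factor of the evidence already in hand = 2.1 × 2.75 = 5.775.
Odds after that evidence = (1/49) × 5.775 = 33/280.
Target odds = 0.99/0.01 = 99.
Need 1.7ⁿ ≥ 99 ÷ (33/280) = 840.
1.7¹² ≈582.622 falls short of 840 but 1.7¹³ ≈990.458 reaches it, so n = 13.

13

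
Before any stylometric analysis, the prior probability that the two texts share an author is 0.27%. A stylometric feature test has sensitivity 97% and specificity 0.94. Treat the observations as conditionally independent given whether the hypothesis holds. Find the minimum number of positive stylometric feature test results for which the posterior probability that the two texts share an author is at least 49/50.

4

Prior odds = 0.0027/0.9973 = 27/9973.
False-positive rate = 1 − 0.94 = 0.06; likelihood ratio of a positive = 0.97/0.06 = 97/6.
Target odds: 0.98 ÷ 0.02 = 49.
Require (97/6)ⁿ ≥ 49 ÷ (27/9973) = 488677/27.
(97/6)³ = 912673/216 falls short of 488677/27 but (97/6)⁴ = 88529281/1296 reaches it, so n = 4.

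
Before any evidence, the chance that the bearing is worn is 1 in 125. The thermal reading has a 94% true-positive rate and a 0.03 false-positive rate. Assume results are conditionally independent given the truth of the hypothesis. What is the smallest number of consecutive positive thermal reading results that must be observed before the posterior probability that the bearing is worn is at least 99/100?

3

Prior odds: 0.008 ÷ 0.992 = 1/124.
Likelihood ratio of a positive result = 0.94/0.03 = 94/3.
Target odds: 0.99 ÷ 0.01 = 99.
Require (94/3)ⁿ ≥ 99 ÷ (1/124) = 12276.
(94/3)² = 8836/9 falls short of 12276 but (94/3)³ = 830584/27 reaches it, so n = 3.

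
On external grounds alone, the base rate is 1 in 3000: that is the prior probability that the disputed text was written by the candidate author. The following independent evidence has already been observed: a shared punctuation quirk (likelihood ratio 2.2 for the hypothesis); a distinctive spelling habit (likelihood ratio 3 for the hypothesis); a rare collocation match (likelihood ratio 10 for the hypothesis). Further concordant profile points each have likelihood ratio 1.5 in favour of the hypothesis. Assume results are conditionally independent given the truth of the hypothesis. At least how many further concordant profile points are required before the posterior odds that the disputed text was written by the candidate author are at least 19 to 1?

17

Prior odds = (1/3000)/(2999/3000) = 1/2999.
Combined Bayes factor of the evidence already in hand = 2.2 × 3 × 10 = 66.
Odds after that evidence = (1/2999) × 66 = 66/2999.
Target odds = 19.
Need 1.5ⁿ ≥ 19 ÷ (66/2999) = 56981/66.
1.5¹⁶ = 43046721/65536 falls short of 56981/66 but 1.5¹⁷ = 129140163/131072 reaches it, so n = 17.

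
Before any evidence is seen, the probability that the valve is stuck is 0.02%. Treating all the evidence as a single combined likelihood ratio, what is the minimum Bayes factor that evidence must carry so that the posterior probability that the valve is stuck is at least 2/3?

9998

Prior odds = 0.0002/0.9998 = 1/4999.
Target odds = (2/3)/(1/3) = 2.
Required Bayes factor = 2 ÷ (1/4999) = 9998.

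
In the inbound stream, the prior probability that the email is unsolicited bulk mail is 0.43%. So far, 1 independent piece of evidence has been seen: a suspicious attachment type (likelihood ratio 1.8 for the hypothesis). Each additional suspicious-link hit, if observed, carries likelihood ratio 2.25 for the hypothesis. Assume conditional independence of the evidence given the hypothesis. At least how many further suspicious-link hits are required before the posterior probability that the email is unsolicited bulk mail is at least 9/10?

Prior odds = 0.0043/0.9957 = 43/9957.
Bayes factor of the evidence already in hand = 1.8.
Odds after that evidence = (43/9957) × 1.8 = 129/16595.
Target odds = 0.9/0.1 = 9.
Need 2.25ⁿ ≥ 9 ÷ (129/16595) = 49785/43.
2.25⁸ = 43046721/65536 falls short of 49785/43 but 2.25⁹ = 387420489/262144 reaches it, so n = 9.

9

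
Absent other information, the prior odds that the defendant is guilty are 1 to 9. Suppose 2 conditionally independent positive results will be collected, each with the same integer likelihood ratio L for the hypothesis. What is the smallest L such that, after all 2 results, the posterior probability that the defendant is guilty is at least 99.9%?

Prior odds = 1/9.
Target odds = 0.999/0.001 = 999.
Need L² ≥ 999 ÷ (1/9) = 8991.
94² = 8836 < 8991 ≤ 9025 = 95², so L = 95.

95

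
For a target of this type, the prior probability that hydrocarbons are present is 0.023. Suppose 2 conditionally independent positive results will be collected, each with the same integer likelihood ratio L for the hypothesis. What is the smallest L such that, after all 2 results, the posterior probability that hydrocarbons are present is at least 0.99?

65

Prior odds = 0.023/0.977 = 23/977.
Target odds = 0.99/0.01 = 99.
Need L² ≥ 99 ÷ (23/977) = 96723/23.
64² = 4096 < 96723/23 ≤ 4225 = 65², so L = 65.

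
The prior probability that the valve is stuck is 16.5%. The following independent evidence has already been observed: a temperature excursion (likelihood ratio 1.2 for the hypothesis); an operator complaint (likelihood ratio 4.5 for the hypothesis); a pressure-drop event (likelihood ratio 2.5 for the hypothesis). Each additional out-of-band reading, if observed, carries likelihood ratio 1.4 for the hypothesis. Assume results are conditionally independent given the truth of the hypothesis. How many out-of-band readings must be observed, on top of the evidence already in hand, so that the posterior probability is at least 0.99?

Prior odds = 0.165/0.835 = 33/167.
Combined Bayes factor of the evidence already in hand = 1.2 × 4.5 × 2.5 = 13.5.
Odds after that evidence = (33/167) × 13.5 = 891/334.
Target odds = 0.99/0.01 = 99.
Need 1.4ⁿ ≥ 99 ÷ (891/334) = 334/9.
1.4¹⁰ = 282475249/9765625 falls short of 334/9 but 1.4¹¹ ≈40.4957 reaches it, so n = 11.

11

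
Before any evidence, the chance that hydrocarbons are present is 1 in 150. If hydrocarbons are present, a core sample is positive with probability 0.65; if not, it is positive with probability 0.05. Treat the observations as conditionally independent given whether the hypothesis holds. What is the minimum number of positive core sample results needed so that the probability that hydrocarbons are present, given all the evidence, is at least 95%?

4

Prior odds: (1/150) ÷ (149/150) = 1/149.
Likelihood ratio of a positive = 0.65/0.05 = 13.
Target odds: 0.95 ÷ 0.05 = 19.
Need (1/149) × 13ⁿ ≥ 19, i.e. 13ⁿ ≥ 2831.
13³ = 2197 falls short of 2831 but 13⁴ = 28561 reaches it, so n = 4.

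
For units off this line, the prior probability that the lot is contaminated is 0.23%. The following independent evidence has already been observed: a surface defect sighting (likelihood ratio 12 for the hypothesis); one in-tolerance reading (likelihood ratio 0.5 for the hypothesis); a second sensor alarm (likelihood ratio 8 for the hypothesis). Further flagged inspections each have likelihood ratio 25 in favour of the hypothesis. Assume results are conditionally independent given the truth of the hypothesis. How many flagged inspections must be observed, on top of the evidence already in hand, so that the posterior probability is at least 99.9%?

3

Prior odds = 0.0023/0.9977 = 23/9977.
Combined Bayes factor of the evidence already in hand = 12 × 0.5 × 8 = 48.
Odds after that evidence = (23/9977) × 48 = 1104/9977.
Target odds = 0.999/0.001 = 999.
Need 25ⁿ ≥ 999 ÷ (1104/9977) = 3322341/368.
25² = 625 falls short of 3322341/368 but 25³ = 15625 reaches it, so n = 3.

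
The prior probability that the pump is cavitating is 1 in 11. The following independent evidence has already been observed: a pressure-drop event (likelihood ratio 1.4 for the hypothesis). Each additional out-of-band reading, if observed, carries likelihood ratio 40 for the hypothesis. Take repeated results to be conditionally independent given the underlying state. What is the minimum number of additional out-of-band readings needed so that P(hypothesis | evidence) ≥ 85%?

2

Prior odds = (1/11)/(10/11) = 0.1.
Bayes factor of the evidence already in hand = 1.4.
Odds after that evidence = 0.1 × 1.4 = 0.14.
Target odds = 0.85/0.15 = 17/3.
Need 40ⁿ ≥ 17/3 ÷ 0.14 = 850/21.
40¹ = 40 falls short of 850/21 but 40² = 1600 reaches it, so n = 2.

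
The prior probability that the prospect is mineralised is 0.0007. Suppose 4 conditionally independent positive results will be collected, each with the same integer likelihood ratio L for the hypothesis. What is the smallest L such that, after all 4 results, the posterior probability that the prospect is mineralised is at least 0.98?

Prior odds = 0.0007/0.9993 = 7/9993.
Target odds = 0.98/0.02 = 49.
Need L⁴ ≥ 49 ÷ (7/9993) = 69951.
16⁴ = 65536 < 69951 ≤ 83521 = 17⁴, so L = 17.

17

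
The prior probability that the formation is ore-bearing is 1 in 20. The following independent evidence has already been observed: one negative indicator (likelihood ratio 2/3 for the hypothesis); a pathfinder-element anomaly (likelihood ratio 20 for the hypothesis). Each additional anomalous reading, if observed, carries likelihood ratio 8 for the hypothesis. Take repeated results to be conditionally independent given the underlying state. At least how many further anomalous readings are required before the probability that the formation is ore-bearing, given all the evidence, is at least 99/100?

3

Prior odds = 0.05/0.95 = 1/19.
Combined Bayes factor of the evidence already in hand = (2/3) × 20 = 40/3.
Odds after that evidence = (1/19) × 40/3 = 40/57.
Target odds = 0.99/0.01 = 99.
Need 8ⁿ ≥ 99 ÷ (40/57) = 141.075.
8² = 64 falls short of 141.075 but 8³ = 512 reaches it, so n = 3.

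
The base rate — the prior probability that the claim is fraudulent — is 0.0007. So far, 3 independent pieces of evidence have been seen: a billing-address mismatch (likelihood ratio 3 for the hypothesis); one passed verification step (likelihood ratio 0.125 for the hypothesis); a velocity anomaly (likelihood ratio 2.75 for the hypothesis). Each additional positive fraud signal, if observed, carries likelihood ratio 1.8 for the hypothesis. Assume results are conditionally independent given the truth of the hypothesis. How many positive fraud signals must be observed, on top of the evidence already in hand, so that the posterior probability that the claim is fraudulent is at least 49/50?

Prior odds = 0.0007/0.9993 = 7/9993.
Combined Bayes factor of the evidence already in hand = 3 × 0.125 × 2.75 = 1.03125.
Odds after that evidence = (7/9993) × 1.03125 = 77/106592.
Target odds = 0.98/0.02 = 49.
Need 1.8ⁿ ≥ 49 ÷ (77/106592) = 746144/11.
1.8¹⁸ ≈39346.4 falls short of 746144/11 but 1.8¹⁹ ≈70823.5 reaches it, so n = 19.

19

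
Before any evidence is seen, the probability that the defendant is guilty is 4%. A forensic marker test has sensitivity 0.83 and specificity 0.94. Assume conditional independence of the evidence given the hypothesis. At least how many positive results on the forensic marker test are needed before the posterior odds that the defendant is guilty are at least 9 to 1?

Prior odds = 0.04/0.96 = 1/24.
False-positive rate = 1 − 0.94 = 0.06; likelihood ratio of a positive = 0.83/0.06 = 83/6.
Target odds = 9.
Need (1/24) × (83/6)ⁿ ≥ 9, i.e. (83/6)ⁿ ≥ 216.
(83/6)² = 6889/36 falls short of 216 but (83/6)³ = 571787/216 reaches it, so n = 3.

3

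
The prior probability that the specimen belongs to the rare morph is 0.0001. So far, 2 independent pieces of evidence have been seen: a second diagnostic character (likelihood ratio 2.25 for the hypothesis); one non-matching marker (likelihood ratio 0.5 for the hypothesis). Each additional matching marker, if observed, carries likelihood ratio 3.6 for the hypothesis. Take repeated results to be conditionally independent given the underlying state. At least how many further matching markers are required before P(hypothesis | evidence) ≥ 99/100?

11

Prior odds = 0.0001/0.9999 = 1/9999.
Combined Bayes factor of the evidence already in hand = 2.25 × 0.5 = 1.125.
Odds after that evidence = (1/9999) × 1.125 = 1/8888.
Target odds = 0.99/0.01 = 99.
Need 3.6ⁿ ≥ 99 ÷ (1/8888) = 879912.
3.6¹⁰ ≈365616 falls short of 879912 but 3.6¹¹ ≈1.31622e+06 reaches it, so n = 11.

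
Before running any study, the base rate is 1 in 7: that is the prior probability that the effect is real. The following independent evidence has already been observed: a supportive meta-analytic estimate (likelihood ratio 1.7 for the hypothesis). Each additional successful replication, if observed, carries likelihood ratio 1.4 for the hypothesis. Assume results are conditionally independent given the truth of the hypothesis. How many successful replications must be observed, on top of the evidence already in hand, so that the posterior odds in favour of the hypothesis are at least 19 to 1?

13

Prior odds = (1/7)/(6/7) = 1/6.
Bayes factor of the evidence already in hand = 1.7.
Odds after that evidence = (1/6) × 1.7 = 17/60.
Target odds = 19.
Need 1.4ⁿ ≥ 19 ÷ (17/60) = 1140/17.
1.4¹² ≈56.6939 falls short of 1140/17 but 1.4¹³ ≈79.3715 reaches it, so n = 13.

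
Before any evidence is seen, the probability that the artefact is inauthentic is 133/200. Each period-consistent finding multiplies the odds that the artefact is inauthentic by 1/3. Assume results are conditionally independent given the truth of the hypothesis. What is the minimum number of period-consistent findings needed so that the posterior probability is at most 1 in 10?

3

Prior odds = 0.665/0.335 = 133/67.
Likelihood ratio per period-consistent finding = 1/3.
Target odds: 0.1 ÷ 0.9 = 1/9.
Need (133/67) × (1/3)ⁿ ≤ 1/9, i.e. (1/3)ⁿ ≤ 67/1197.
(1/3)² = 1/9 is still above 67/1197 but (1/3)³ = 1/27 is at or below it, so n = 3.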